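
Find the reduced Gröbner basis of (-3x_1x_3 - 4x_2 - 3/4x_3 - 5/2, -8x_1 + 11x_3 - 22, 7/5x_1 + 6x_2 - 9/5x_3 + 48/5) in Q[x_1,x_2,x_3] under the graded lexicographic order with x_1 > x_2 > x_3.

f_1 = -3x_1x_3 - 4x_2 - 3/4x_3 - 5/2, LT = x_1x_3.
f_2 = -8x_1 + 11x_3 - 22, LT = x_1.
f_3 = 7/5x_1 + 6x_2 - 9/5x_3 + 48/5, LT = x_1.

S(f_1,f_2): lcm = x_1x_3. S = 11/8x_3^2 + 4/3x_2 - 5/2x_3 + 5/6.
  leading term x_3^2: no divisor's leading term divides it; move 11/8x_3^2 to the remainder.
  leading term x_2: no divisor's leading term divides it; move 4/3x_2 to the remainder.
  leading term x_3: no divisor's leading term divides it; move -5/2x_3 to the remainder.
  leading term 1: no divisor's leading term divides it; move 5/6 to the remainder.
  remainder 11/8x_3^2 + 4/3x_2 - 5/2x_3 + 5/6 ≠ 0; add g_4 = 11/8x_3^2 + 4/3x_2 - 5/2x_3 + 5/6 to the basis.

S(f_1,f_3): lcm = x_1x_3. S = -30/7x_2x_3 + 9/7x_3^2 + 4/3x_2 - 185/28x_3 + 5/6.
  leading term x_2x_3: no divisor's leading term divides it; move -30/7x_2x_3 to the remainder.
  leading term x_3^2: subtract (72/77)·g_4 from 9/7x_3^2 + 4/3x_2 - 185/28x_3 + 5/6 → 20/231x_2 - 1315/308x_3 + 25/462
  leading term x_2: no divisor's leading term divides it; move 20/231x_2 to the remainder.
  leading term x_3: no divisor's leading term divides it; move -1315/308x_3 to the remainder.
  leading term 1: no divisor's leading term divides it; move 25/462 to the remainder.
  remainder -30/7x_2x_3 + 20/231x_2 - 1315/308x_3 + 25/462 ≠ 0; add g_5 = -30/7x_2x_3 + 20/231x_2 - 1315/308x_3 + 25/462 to the basis.

S(f_2,f_3): lcm = x_1. S = -30/7x_2 - 5/56x_3 - 115/28.
  leading term x_2: no divisor's leading term divides it; move -30/7x_2 to the remainder.
  leading term x_3: no divisor's leading term divides it; move -5/56x_3 to the remainder.
  leading term 1: no divisor's leading term divides it; move -115/28 to the remainder.
  remainder -30/7x_2 - 5/56x_3 - 115/28 ≠ 0; add g_6 = -30/7x_2 - 5/56x_3 - 115/28 to the basis.

S(f_1,g_4): lcm = x_1x_3^2. S = -32/33x_1x_2 + 20/11x_1x_3 + 4/3x_2x_3 + 1/4x_3^2 - 20/33x_1 + 5/6x_3.
  leading term x_1x_2: subtract (4/33x_2)·f_2 from -32/33x_1x_2 + 20/11x_1x_3 + 4/3x_2x_3 + 1/4x_3^2 - 20/33x_1 + 5/6x_3 → 20/11x_1x_3 + 1/4x_3^2 - 20/33x_1 + 8/3x_2 + 5/6x_3
  leading term x_1x_3: subtract (-20/33)·f_1 from 20/11x_1x_3 + 1/4x_3^2 - 20/33x_1 + 8/3x_2 + 5/6x_3 → 1/4x_3^2 - 20/33x_1 + 8/33x_2 + 25/66x_3 - 50/33
  leading term x_3^2: subtract (2/11)·g_4 from 1/4x_3^2 - 20/33x_1 + 8/33x_2 + 25/66x_3 - 50/33 → -20/33x_1 + 5/6x_3 - 5/3
  leading term x_1: subtract (5/66)·f_2 from -20/33x_1 + 5/6x_3 - 5/3 → 0
  remainder 0.

S(f_2,g_4): leading monomials are coprime, so the S-polynomial reduces to 0 (Buchberger's first criterion).
S(f_3,g_4): leading monomials are coprime, so the S-polynomial reduces to 0 (Buchberger's first criterion).
S(f_1,g_5): lcm = x_1x_2x_3. S = 2/99x_1x_2 - 263/264x_1x_3 + 4/3x_2^2 + 1/4x_2x_3 + 5/396x_1 + 5/6x_2.
  leading term x_1x_2: subtract (-1/396x_2)·f_2 from 2/99x_1x_2 - 263/264x_1x_3 + 4/3x_2^2 + 1/4x_2x_3 + 5/396x_1 + 5/6x_2 → -263/264x_1x_3 + 4/3x_2^2 + 5/18x_2x_3 + 5/396x_1 + 7/9x_2
  leading term x_1x_3: subtract (263/792)·f_1 from -263/264x_1x_3 + 4/3x_2^2 + 5/18x_2x_3 + 5/396x_1 + 7/9x_2 → 4/3x_2^2 + 5/18x_2x_3 + 5/396x_1 + 139/66x_2 + 263/1056x_3 + 1315/1584
  leading term x_2^2: subtract (-14/45x_2)·g_6 from 4/3x_2^2 + 5/18x_2x_3 + 5/396x_1 + 139/66x_2 + 263/1056x_3 + 1315/1584 → 1/4x_2x_3 + 5/396x_1 + 82/99x_2 + 263/1056x_3 + 1315/1584
  leading term x_2x_3: subtract (-7/120)·g_5 from 1/4x_2x_3 + 5/396x_1 + 82/99x_2 + 263/1056x_3 + 1315/1584 → 5/396x_1 + 5/6x_2 + 5/6
  leading term x_1: subtract (-5/3168)·f_2 from 5/396x_1 + 5/6x_2 + 5/6 → 5/6x_2 + 5/288x_3 + 115/144
  leading term x_2: subtract (-7/36)·g_6 from 5/6x_2 + 5/288x_3 + 115/144 → 0
  remainder 0.

S(f_2,g_5): leading monomials are coprime, so the S-polynomial reduces to 0 (Buchberger's first criterion).
S(f_3,g_5): leading monomials are coprime, so the S-polynomial reduces to 0 (Buchberger's first criterion).
S(g_4,g_5): lcm = x_2x_3^2. S = 32/33x_2^2 - 178/99x_2x_3 - 263/264x_3^2 + 20/33x_2 + 5/396x_3.
  leading term x_2^2: subtract (-112/495x_2)·g_6 from 32/33x_2^2 - 178/99x_2x_3 - 263/264x_3^2 + 20/33x_2 + 5/396x_3 → -20/11x_2x_3 - 263/264x_3^2 - 32/99x_2 + 5/396x_3
  leading term x_2x_3: subtract (14/33)·g_5 from -20/11x_2x_3 - 263/264x_3^2 - 32/99x_2 + 5/396x_3 → -263/264x_3^2 - 392/1089x_2 + 7945/4356x_3 - 25/1089
  leading term x_3^2: subtract (-263/363)·g_4 from -263/264x_3^2 - 392/1089x_2 + 7945/4356x_3 - 25/1089 → 20/33x_2 + 5/396x_3 + 115/198
  leading term x_2: subtract (-14/99)·g_6 from 20/33x_2 + 5/396x_3 + 115/198 → 0
  remainder 0.

S(f_1,g_6): leading monomials are coprime, so the S-polynomial reduces to 0 (Buchberger's first criterion).
S(f_2,g_6): leading monomials are coprime, so the S-polynomial reduces to 0 (Buchberger's first criterion).
S(f_3,g_6): leading monomials are coprime, so the S-polynomial reduces to 0 (Buchberger's first criterion).
S(g_4,g_6): leading monomials are coprime, so the S-polynomial reduces to 0 (Buchberger's first criterion).
S(g_5,g_6): lcm = x_2x_3. S = -1/48x_3^2 - 2/99x_2 + 5/132x_3 - 5/396.
  leading term x_3^2: subtract (-1/66)·g_4 from -1/48x_3^2 - 2/99x_2 + 5/132x_3 - 5/396 → 0
  remainder 0.

Every S-polynomial of the final basis reduces to 0, so we have a Gröbner basis.
Inter-reduce: drop elements whose leading term is divisible by another's, tail-reduce, and make monic.

G = {x_3^2 - 182/99x_3 - 32/99, x_1 - 11/8x_3 + 11/4, x_2 + 1/48x_3 + 23/24}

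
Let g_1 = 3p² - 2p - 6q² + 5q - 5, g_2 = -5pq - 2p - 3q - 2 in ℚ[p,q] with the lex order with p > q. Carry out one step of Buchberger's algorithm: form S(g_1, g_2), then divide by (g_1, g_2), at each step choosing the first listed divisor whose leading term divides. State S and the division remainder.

lcm(LM(g_1), LM(g_2)) = p²q.
S = (lcm/LT(g_1))·g_1 − (lcm/LT(g_2))·g_2 = -⅖p² - 19/15pq - ⅖p - 2q³ + 5/3q² - 5/3q.
Reduce S modulo (g_1, g_2) in that order:
  leading term p²: subtract (-2/15)·g_1 from -⅖p² - 19/15pq - ⅖p - 2q³ + 5/3q² - 5/3q → -19/15pq - ⅔p - 2q³ + 13/15q² - q - ⅔
  leading term pq: subtract (19/75)·g_2 from -19/15pq - ⅔p - 2q³ + 13/15q² - q - ⅔ → -4/25p - 2q³ + 13/15q² - 6/25q - 4/25
  leading term p: no divisor's leading term divides it; move -4/25p to the remainder.
  leading term q³: no divisor's leading term divides it; move -2q³ to the remainder.
  leading term q²: no divisor's leading term divides it; move 13/15q² to the remainder.
  leading term q: no divisor's leading term divides it; move -6/25q to the remainder.
  leading term 1: no divisor's leading term divides it; move -4/25 to the remainder.
The remainder -4/25p - 2q³ + 13/15q² - 6/25q - 4/25 is nonzero, so it would be added as the next basis element.

S(g_1, g_2) = -⅖p² - 19/15pq - ⅖p - 2q³ + 5/3q² - 5/3q; remainder on division = -4/25p - 2q³ + 13/15q² - 6/25q - 4/25.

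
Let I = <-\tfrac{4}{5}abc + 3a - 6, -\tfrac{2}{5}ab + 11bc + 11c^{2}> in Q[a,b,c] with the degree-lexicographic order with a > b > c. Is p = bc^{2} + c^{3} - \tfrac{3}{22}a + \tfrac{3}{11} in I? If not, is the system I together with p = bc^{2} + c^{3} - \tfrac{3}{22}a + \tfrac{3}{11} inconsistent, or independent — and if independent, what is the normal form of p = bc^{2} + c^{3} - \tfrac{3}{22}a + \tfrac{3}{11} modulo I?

First compute the reduced Gröbner basis of I by Buchberger's algorithm.
f_1 = -\tfrac{4}{5}abc + 3a - 6, LT = abc.
f_2 = -\tfrac{2}{5}ab + 11bc + 11c^{2}, LT = ab.

S(f_1,f_2): lcm = abc. S = \tfrac{55}{2}bc^{2} + \tfrac{55}{2}c^{3} - \tfrac{15}{4}a + \tfrac{15}{2}.
  leading term bc^{2}: no divisor's leading term divides it; move \tfrac{55}{2}bc^{2} to the remainder.
  leading term c^{3}: no divisor's leading term divides it; move \tfrac{55}{2}c^{3} to the remainder.
  leading term a: no divisor's leading term divides it; move -\tfrac{15}{4}a to the remainder.
  leading term 1: no divisor's leading term divides it; move \tfrac{15}{2} to the remainder.
  remainder \tfrac{55}{2}bc^{2} + \tfrac{55}{2}c^{3} - \tfrac{15}{4}a + \tfrac{15}{2} ≠ 0; add h_3 = \tfrac{55}{2}bc^{2} + \tfrac{55}{2}c^{3} - \tfrac{15}{4}a + \tfrac{15}{2} to the basis.

S(f_1,h_3): lcm = abc^{2}. S = -ac^{3} + \tfrac{3}{22}a^{2} - \tfrac{15}{4}ac - \tfrac{3}{11}a + \tfrac{15}{2}c.
  leading term ac^{3}: no divisor's leading term divides it; move -ac^{3} to the remainder.
  leading term a^{2}: no divisor's leading term divides it; move \tfrac{3}{22}a^{2} to the remainder.
  leading term ac: no divisor's leading term divides it; move -\tfrac{15}{4}ac to the remainder.
  leading term a: no divisor's leading term divides it; move -\tfrac{3}{11}a to the remainder.
  leading term c: no divisor's leading term divides it; move \tfrac{15}{2}c to the remainder.
  remainder -ac^{3} + \tfrac{3}{22}a^{2} - \tfrac{15}{4}ac - \tfrac{3}{11}a + \tfrac{15}{2}c ≠ 0; add h_4 = -ac^{3} + \tfrac{3}{22}a^{2} - \tfrac{15}{4}ac - \tfrac{3}{11}a + \tfrac{15}{2}c to the basis.

The other S-polynomials (S(f_2,h_3), S(f_1,h_4), S(f_2,h_4), S(h_3,h_4)) all reduce to 0 modulo the current basis, so we have a Gröbner basis.
Inter-reduce: drop elements whose leading term is divisible by another's, tail-reduce, and make monic.
Reduced Gröbner basis: {ac^{3} - \tfrac{3}{22}a^{2} + \tfrac{15}{4}ac + \tfrac{3}{11}a - \tfrac{15}{2}c, bc^{2} + c^{3} - \tfrac{3}{22}a + \tfrac{3}{11}, ab - \tfrac{55}{2}bc - \tfrac{55}{2}c^{2}}.
Label its elements g_1 = ac^{3} - \tfrac{3}{22}a^{2} + \tfrac{15}{4}ac + \tfrac{3}{11}a - \tfrac{15}{2}c, g_2 = bc^{2} + c^{3} - \tfrac{3}{22}a + \tfrac{3}{11}, g_3 = ab - \tfrac{55}{2}bc - \tfrac{55}{2}c^{2}.

Reduce p = bc^{2} + c^{3} - \tfrac{3}{22}a + \tfrac{3}{11} modulo G:
  leading term bc^{2}: subtract (1)·g_2 from bc^{2} + c^{3} - \tfrac{3}{22}a + \tfrac{3}{11} → 0
  normal form = 0.
Since the normal form is 0, p ∈ I.

The remainder on division by a Gröbner basis is unique — it is the normal form.

bc^{2} + c^{3} - \tfrac{3}{22}a + \tfrac{3}{11} lies in I (it reduces to 0).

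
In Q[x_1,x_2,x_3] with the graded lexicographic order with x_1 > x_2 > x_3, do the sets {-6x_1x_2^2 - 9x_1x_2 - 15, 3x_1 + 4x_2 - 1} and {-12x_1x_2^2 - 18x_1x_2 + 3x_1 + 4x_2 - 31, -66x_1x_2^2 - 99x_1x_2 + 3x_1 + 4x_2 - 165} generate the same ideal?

Two ideals are equal iff their reduced Gröbner bases coincide (the reduced basis is unique for a fixed ordering).
Buchberger on the first generating set:
f_1 = -6x_1x_2^2 - 9x_1x_2 - 15, LT = x_1x_2^2.
f_2 = 3x_1 + 4x_2 - 1, LT = x_1.

S(f_1,f_2): lcm = x_1x_2^2. S = -4/3x_2^3 + 3/2x_1x_2 + 1/3x_2^2 + 5/2.
  reduce S modulo (f_1, f_2):
  remainder -4/3x_2^3 - 5/3x_2^2 + 1/2x_2 + 5/2 ≠ 0; add g_3 = -4/3x_2^3 - 5/3x_2^2 + 1/2x_2 + 5/2 to the basis.

The other S-polynomials (S(f_1,g_3), S(f_2,g_3)) all reduce to 0 modulo the current basis, so we have a Gröbner basis.
Inter-reduce: drop elements whose leading term is divisible by another's, tail-reduce, and make monic.
Reduced Gröbner basis: {x_2^3 + 5/4x_2^2 - 3/8x_2 - 15/8, x_1 + 4/3x_2 - 1/3}.

Buchberger on the second generating set:
h_1 = -12x_1x_2^2 - 18x_1x_2 + 3x_1 + 4x_2 - 31, LT = x_1x_2^2.
h_2 = -66x_1x_2^2 - 99x_1x_2 + 3x_1 + 4x_2 - 165, LT = x_1x_2^2.

S(h_1,h_2): lcm = x_1x_2^2. S = -9/44x_1 - 3/11x_2 + 1/12.
  reduce S modulo (h_1, h_2):
  remainder -9/44x_1 - 3/11x_2 + 1/12 ≠ 0; add k_3 = -9/44x_1 - 3/11x_2 + 1/12 to the basis.

S(h_1,k_3): lcm = x_1x_2^2. S = -4/3x_2^3 + 3/2x_1x_2 + 11/27x_2^2 - 1/4x_1 - 1/3x_2 + 31/12.
  reduce S modulo (h_1, h_2, k_3):
  remainder -4/3x_2^3 - 43/27x_2^2 + 11/18x_2 + 67/27 ≠ 0; add k_4 = -4/3x_2^3 - 43/27x_2^2 + 11/18x_2 + 67/27 to the basis.

The other S-polynomials (S(h_2,k_3), S(h_1,k_4), S(h_2,k_4), S(k_3,k_4)) all reduce to 0 modulo the current basis, so we have a Gröbner basis.
Inter-reduce: drop elements whose leading term is divisible by another's, tail-reduce, and make monic.
Reduced Gröbner basis: {x_2^3 + 43/36x_2^2 - 11/24x_2 - 67/36, x_1 + 4/3x_2 - 11/27}.

The bases are distinct; the ideals are different.

No, the ideals differ.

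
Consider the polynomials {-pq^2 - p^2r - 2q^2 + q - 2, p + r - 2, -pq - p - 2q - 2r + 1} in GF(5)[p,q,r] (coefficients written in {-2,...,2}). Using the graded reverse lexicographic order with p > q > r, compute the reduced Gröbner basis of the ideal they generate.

Buchberger's algorithm terminates because the ascending chain of leading-term ideals stabilizes.

f_1 = -pq^2 - p^2r - 2q^2 + q - 2, LT = pq^2.
f_2 = p + r - 2, LT = p.
f_3 = -pq - p - 2q - 2r + 1, LT = pq.

S(f_1,f_2): lcm = pq^2. S = p^2r - q^2r - q^2 - q + 2.
  leading term p^2r: subtract (pr)·f_2 from p^2r - q^2r - q^2 - q + 2 → -q^2r - pr^2 - q^2 + 2pr - q + 2
  leading term q^2r: no divisor's leading term divides it; move -q^2r to the remainder.
  leading term pr^2: subtract (-r^2)·f_2 from -pr^2 - q^2 + 2pr - q + 2 → r^3 - q^2 + 2pr - 2r^2 - q + 2
  leading term r^3: no divisor's leading term divides it; move r^3 to the remainder.
  leading term q^2: no divisor's leading term divides it; move -q^2 to the remainder.
  leading term pr: subtract (2r)·f_2 from 2pr - 2r^2 - q + 2 → r^2 - q - r + 2
  leading term r^2: no divisor's leading term divides it; move r^2 to the remainder.
  leading term q: no divisor's leading term divides it; move -q to the remainder.
  leading term r: no divisor's leading term divides it; move -r to the remainder.
  leading term 1: no divisor's leading term divides it; move 2 to the remainder.
  remainder -q^2r + r^3 - q^2 + r^2 - q - r + 2 ≠ 0; add g_4 = -q^2r + r^3 - q^2 + r^2 - q - r + 2 to the basis.

S(f_1,f_3): lcm = pq^2. S = p^2r - pq - 2qr + 2.
  leading term p^2r: subtract (pr)·f_2 from p^2r - pq - 2qr + 2 → -pr^2 - pq + 2pr - 2qr + 2
  leading term pr^2: subtract (-r^2)·f_2 from -pr^2 - pq + 2pr - 2qr + 2 → r^3 - pq + 2pr - 2qr - 2r^2 + 2
  leading term r^3: no divisor's leading term divides it; move r^3 to the remainder.
  leading term pq: subtract (-q)·f_2 from -pq + 2pr - 2qr - 2r^2 + 2 → 2pr - qr - 2r^2 - 2q + 2
  leading term pr: subtract (2r)·f_2 from 2pr - qr - 2r^2 - 2q + 2 → -qr + r^2 - 2q - r + 2
  leading term qr: no divisor's leading term divides it; move -qr to the remainder.
  leading term r^2: no divisor's leading term divides it; move r^2 to the remainder.
  leading term q: no divisor's leading term divides it; move -2q to the remainder.
  leading term r: no divisor's leading term divides it; move -r to the remainder.
  leading term 1: no divisor's leading term divides it; move 2 to the remainder.
  remainder r^3 - qr + r^2 - 2q - r + 2 ≠ 0; add g_5 = r^3 - qr + r^2 - 2q - r + 2 to the basis.

S(f_2,f_3): lcm = pq. S = qr - p + q - 2r + 1.
  leading term qr: no divisor's leading term divides it; move qr to the remainder.
  leading term p: subtract (-1)·f_2 from -p + q - 2r + 1 → q - r - 1
  leading term q: no divisor's leading term divides it; move q to the remainder.
  leading term r: no divisor's leading term divides it; move -r to the remainder.
  leading term 1: no divisor's leading term divides it; move -1 to the remainder.
  remainder qr + q - r - 1 ≠ 0; add g_6 = qr + q - r - 1 to the basis.

S(g_4,g_5): lcm = q^2r^3. S = -r^5 + q^3r - r^4 + 2q^3 + q^2r + qr^2 + r^3 - 2q^2 - 2r^2.
  leading term r^5: subtract (-r^2)·g_5 from -r^5 + q^3r - r^4 + 2q^3 + q^2r + qr^2 + r^3 - 2q^2 - 2r^2 → q^3r - qr^3 + 2q^3 + q^2r - qr^2 - 2q^2
  leading term q^3r: subtract (-q)·g_4 from q^3r - qr^3 + 2q^3 + q^2r - qr^2 - 2q^2 → q^3 + q^2r + 2q^2 - qr + 2q
  leading term q^3: no divisor's leading term divides it; move q^3 to the remainder.
  leading term q^2r: subtract (-1)·g_4 from q^2r + 2q^2 - qr + 2q → r^3 + q^2 - qr + r^2 + q - r + 2
  leading term r^3: subtract (1)·g_5 from r^3 + q^2 - qr + r^2 + q - r + 2 → q^2 - 2q
  leading term q^2: no divisor's leading term divides it; move q^2 to the remainder.
  leading term q: no divisor's leading term divides it; move -2q to the remainder.
  remainder q^3 + q^2 - 2q ≠ 0; add g_7 = q^3 + q^2 - 2q to the basis.

S(g_5,g_6): lcm = qr^3. S = -q^2r + r^3 - 2q^2 - qr + r^2 + 2q.
  leading term q^2r: subtract (1)·g_4 from -q^2r + r^3 - 2q^2 - qr + r^2 + 2q → -q^2 - qr - 2q + r - 2
  leading term q^2: no divisor's leading term divides it; move -q^2 to the remainder.
  leading term qr: subtract (-1)·g_6 from -qr - 2q + r - 2 → -q + 2
  leading term q: no divisor's leading term divides it; move -q to the remainder.
  leading term 1: no divisor's leading term divides it; move 2 to the remainder.
  remainder -q^2 - q + 2 ≠ 0; add g_8 = -q^2 - q + 2 to the basis.

The other S-polynomials (S(f_1,g_4), S(f_2,g_4), S(f_3,g_4), S(f_1,g_5), S(f_2,g_5), S(f_3,g_5), S(f_1,g_6), S(f_2,g_6), S(f_3,g_6), S(g_4,g_6), S(f_1,g_7), S(f_2,g_7), S(f_3,g_7), S(g_4,g_7), S(g_5,g_7), S(g_6,g_7), S(f_1,g_8), S(f_2,g_8), S(f_3,g_8), S(g_4,g_8), S(g_5,g_8), S(g_6,g_8), S(g_7,g_8)) all reduce to 0 modulo the current basis, so we have a Gröbner basis.
Inter-reduce: drop elements whose leading term is divisible by another's, tail-reduce, and make monic.

G = {r^3 + r^2 - q - 2r + 1, q^2 + q - 2, qr + q - r - 1, p + r - 2}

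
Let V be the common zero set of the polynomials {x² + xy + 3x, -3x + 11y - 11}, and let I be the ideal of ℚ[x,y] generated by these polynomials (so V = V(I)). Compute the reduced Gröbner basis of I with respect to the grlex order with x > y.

f_1 = x² + xy + 3x, LT = x².
f_2 = -3x + 11y - 11, LT = x.

S(f_1,f_2): lcm = x². S = 14/3xy - ⅔x.
  leading term xy: subtract (-14/9y)·f_2 from 14/3xy - ⅔x → 154/9y² - ⅔x - 154/9y
  leading term y²: no divisor's leading term divides it; move 154/9y² to the remainder.
  leading term x: subtract (2/9)·f_2 from -⅔x - 154/9y → -176/9y + 22/9
  leading term y: no divisor's leading term divides it; move -176/9y to the remainder.
  leading term 1: no divisor's leading term divides it; move 22/9 to the remainder.
  remainder 154/9y² - 176/9y + 22/9 ≠ 0; add g_3 = 154/9y² - 176/9y + 22/9 to the basis.

S(f_1,g_3): leading monomials are coprime, so the S-polynomial reduces to 0 (Buchberger's first criterion).
S(f_2,g_3): leading monomials are coprime, so the S-polynomial reduces to 0 (Buchberger's first criterion).
Every S-polynomial of the final basis reduces to 0, so we have a Gröbner basis.
Inter-reduce: drop elements whose leading term is divisible by another's, tail-reduce, and make monic.

G = {y² - 8/7y + 1/7, x - 11/3y + 11/3}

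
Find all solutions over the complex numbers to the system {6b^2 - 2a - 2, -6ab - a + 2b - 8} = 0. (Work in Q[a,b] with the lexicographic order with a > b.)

{(2, -1), (-9/8 - 5*sqrt(31)*I/24, 5/12 - sqrt(31)*I/12), (-9/8 + 5*sqrt(31)*I/24, 5/12 + sqrt(31)*I/12)}

Compute a lex Gröbner basis by Buchberger's algorithm.
f_1 = -2a + 6b^2 - 2, LT = a.
f_2 = -6ab - a + 2b - 8, LT = ab.

S(f_1,f_2): lcm = ab. S = -1/6a - 3b^3 + 4/3b - 4/3.
  leading term a: subtract (1/12)·f_1 from -1/6a - 3b^3 + 4/3b - 4/3 → -3b^3 - 1/2b^2 + 4/3b - 7/6
  leading term b^3: no divisor's leading term divides it; move -3b^3 to the remainder.
  leading term b^2: no divisor's leading term divides it; move -1/2b^2 to the remainder.
  leading term b: no divisor's leading term divides it; move 4/3b to the remainder.
  leading term 1: no divisor's leading term divides it; move -7/6 to the remainder.
  remainder -3b^3 - 1/2b^2 + 4/3b - 7/6 ≠ 0; add h_3 = -3b^3 - 1/2b^2 + 4/3b - 7/6 to the basis.

S(f_1,h_3): leading monomials are coprime, so the S-polynomial reduces to 0 (Buchberger's first criterion).
S(f_2,h_3): lcm = ab^3. S = 4/9ab - 7/18a - 1/3b^3 + 4/3b^2.
  leading term ab: subtract (-2/9b)·f_1 from 4/9ab - 7/18a - 1/3b^3 + 4/3b^2 → -7/18a + b^3 + 4/3b^2 - 4/9b
  leading term a: subtract (7/36)·f_1 from -7/18a + b^3 + 4/3b^2 - 4/9b → b^3 + 1/6b^2 - 4/9b + 7/18
  leading term b^3: subtract (-1/3)·h_3 from b^3 + 1/6b^2 - 4/9b + 7/18 → 0
  remainder 0.

Every S-polynomial of the final basis reduces to 0, so we have a Gröbner basis.
Inter-reduce: drop elements whose leading term is divisible by another's, tail-reduce, and make monic.
Reduced Gröbner basis: {a - 3b^2 + 1, b^3 + 1/6b^2 - 4/9b + 7/18}.

The lex basis is triangular: the last element involves only b. Solving b^3 + 1/6b^2 - 4/9b + 7/18 = 0 gives b ∈ {-1, 5/12 - sqrt(31)*I/12, 5/12 + sqrt(31)*I/12}; substituting each value into the earlier elements determines the remaining variables.
  b = -1: the earlier basis element becomes a - 2 = 0, giving a = 2 — point (2, -1).
  b = 5/12 - sqrt(31)*I/12: the earlier basis element becomes a + 9/8 + 5*sqrt(31)*I/24 = 0, giving a = -9/8 - 5*sqrt(31)*I/24 — point (-9/8 - 5*sqrt(31)*I/24, 5/12 - sqrt(31)*I/12).
  b = 5/12 + sqrt(31)*I/12: the earlier basis element becomes a + 9/8 - 5*sqrt(31)*I/24 = 0, giving a = -9/8 + 5*sqrt(31)*I/24 — point (-9/8 + 5*sqrt(31)*I/24, 5/12 + sqrt(31)*I/12).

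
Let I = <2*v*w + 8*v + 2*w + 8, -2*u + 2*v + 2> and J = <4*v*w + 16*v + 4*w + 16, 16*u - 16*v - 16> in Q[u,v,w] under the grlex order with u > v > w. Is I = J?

For a fixed monomial order, each ideal has a unique reduced Gröbner basis; comparing bases decides equality.
Buchberger on the first generating set:
f_1 = 2*v*w + 8*v + 2*w + 8, LT = v*w.
f_2 = -2*u + 2*v + 2, LT = u.

The S-polynomials (S(f_1,f_2)) all reduce to 0 modulo the current basis, so we have a Gröbner basis.
Inter-reduce: drop elements whose leading term is divisible by another's, tail-reduce, and make monic.
Reduced Gröbner basis: {v*w + 4*v + w + 4, u - v - 1}.

Buchberger on the second generating set:
h_1 = 4*v*w + 16*v + 4*w + 16, LT = v*w.
h_2 = 16*u - 16*v - 16, LT = u.

The S-polynomials (S(h_1,h_2)) all reduce to 0 modulo the current basis, so we have a Gröbner basis.
Inter-reduce: drop elements whose leading term is divisible by another's, tail-reduce, and make monic.
Reduced Gröbner basis: {v*w + 4*v + w + 4, u - v - 1}.

Same reduced basis, so the two generating sets span the same ideal.

Yes, the ideals are equal.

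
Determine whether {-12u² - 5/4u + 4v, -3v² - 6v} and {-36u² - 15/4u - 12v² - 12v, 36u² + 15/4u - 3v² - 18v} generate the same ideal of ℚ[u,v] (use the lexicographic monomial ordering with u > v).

Since reduced Gröbner bases are canonical representatives of ideals under a given ordering, it suffices to compute and compare them.
Buchberger on the first generating set:
f_1 = -12u² - 5/4u + 4v, LT = u².
f_2 = -3v² - 6v, LT = v².

The S-polynomials (S(f_1,f_2)) all reduce to 0 modulo the current basis, so we have a Gröbner basis.
Inter-reduce: drop elements whose leading term is divisible by another's, tail-reduce, and make monic.
Reduced Gröbner basis: {u² + 5/48u - ⅓v, v² + 2v}.

Buchberger on the second generating set:
h_1 = -36u² - 15/4u - 12v² - 12v, LT = u².
h_2 = 36u² + 15/4u - 3v² - 18v, LT = u².

S(h_1,h_2): lcm = u². S = 5/12v² + ⅚v.
  reduce S modulo (h_1, h_2):
  remainder 5/12v² + ⅚v ≠ 0; add k_3 = 5/12v² + ⅚v to the basis.

The other S-polynomials (S(h_1,k_3), S(h_2,k_3)) all reduce to 0 modulo the current basis, so we have a Gröbner basis.
Inter-reduce: drop elements whose leading term is divisible by another's, tail-reduce, and make monic.
Reduced Gröbner basis: {u² + 5/48u - ⅓v, v² + 2v}.

These coincide, so the ideals are equal.

Yes, the ideals are equal.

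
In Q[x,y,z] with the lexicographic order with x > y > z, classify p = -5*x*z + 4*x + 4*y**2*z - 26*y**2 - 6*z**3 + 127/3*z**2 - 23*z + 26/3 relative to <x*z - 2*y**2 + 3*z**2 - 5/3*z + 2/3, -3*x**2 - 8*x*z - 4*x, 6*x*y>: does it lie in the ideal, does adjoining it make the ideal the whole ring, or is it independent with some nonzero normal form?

First compute the reduced Gröbner basis of I by Buchberger's algorithm.
f_1 = x*z - 2*y**2 + 3*z**2 - 5/3*z + 2/3, LT = x*z.
f_2 = -3*x**2 - 8*x*z - 4*x, LT = x**2.
f_3 = 6*x*y, LT = x*y.

S(f_1,f_2): lcm = x**2*z. S = -2*x*y**2 + 1/3*x*z**2 - 3*x*z + 2/3*x.
  leading term x*y**2: subtract (-1/3*y)·f_3 from -2*x*y**2 + 1/3*x*z**2 - 3*x*z + 2/3*x → 1/3*x*z**2 - 3*x*z + 2/3*x
  leading term x*z**2: subtract (1/3*z)·f_1 from 1/3*x*z**2 - 3*x*z + 2/3*x → -3*x*z + 2/3*x + 2/3*y**2*z - z**3 + 5/9*z**2 - 2/9*z
  leading term x*z: subtract (-3)·f_1 from -3*x*z + 2/3*x + 2/3*y**2*z - z**3 + 5/9*z**2 - 2/9*z → 2/3*x + 2/3*y**2*z - 6*y**2 - z**3 + 86/9*z**2 - 47/9*z + 2
  leading term x: no divisor's leading term divides it; move 2/3*x to the remainder.
  leading term y**2*z: no divisor's leading term divides it; move 2/3*y**2*z to the remainder.
  leading term y**2: no divisor's leading term divides it; move -6*y**2 to the remainder.
  leading term z**3: no divisor's leading term divides it; move -z**3 to the remainder.
  leading term z**2: no divisor's leading term divides it; move 86/9*z**2 to the remainder.
  leading term z: no divisor's leading term divides it; move -47/9*z to the remainder.
  leading term 1: no divisor's leading term divides it; move 2 to the remainder.
  remainder 2/3*x + 2/3*y**2*z - 6*y**2 - z**3 + 86/9*z**2 - 47/9*z + 2 ≠ 0; add h_4 = 2/3*x + 2/3*y**2*z - 6*y**2 - z**3 + 86/9*z**2 - 47/9*z + 2 to the basis.

S(f_1,f_3): lcm = x*y*z. S = -2*y**3 + 3*y*z**2 - 5/3*y*z + 2/3*y.
  leading term y**3: no divisor's leading term divides it; move -2*y**3 to the remainder.
  leading term y*z**2: no divisor's leading term divides it; move 3*y*z**2 to the remainder.
  leading term y*z: no divisor's leading term divides it; move -5/3*y*z to the remainder.
  leading term y: no divisor's leading term divides it; move 2/3*y to the remainder.
  remainder -2*y**3 + 3*y*z**2 - 5/3*y*z + 2/3*y ≠ 0; add h_5 = -2*y**3 + 3*y*z**2 - 5/3*y*z + 2/3*y to the basis.

S(f_1,h_4): lcm = x*z. S = -y**2*z**2 + 9*y**2*z - 2*y**2 + 3/2*z**4 - 43/3*z**3 + 65/6*z**2 - 14/3*z + 2/3.
  leading term y**2*z**2: no divisor's leading term divides it; move -y**2*z**2 to the remainder.
  leading term y**2*z: no divisor's leading term divides it; move 9*y**2*z to the remainder.
  leading term y**2: no divisor's leading term divides it; move -2*y**2 to the remainder.
  leading term z**4: no divisor's leading term divides it; move 3/2*z**4 to the remainder.
  leading term z**3: no divisor's leading term divides it; move -43/3*z**3 to the remainder.
  leading term z**2: no divisor's leading term divides it; move 65/6*z**2 to the remainder.
  leading term z: no divisor's leading term divides it; move -14/3*z to the remainder.
  leading term 1: no divisor's leading term divides it; move 2/3 to the remainder.
  remainder -y**2*z**2 + 9*y**2*z - 2*y**2 + 3/2*z**4 - 43/3*z**3 + 65/6*z**2 - 14/3*z + 2/3 ≠ 0; add h_6 = -y**2*z**2 + 9*y**2*z - 2*y**2 + 3/2*z**4 - 43/3*z**3 + 65/6*z**2 - 14/3*z + 2/3 to the basis.

The other S-polynomials (S(f_2,f_3), S(f_2,h_4), S(f_3,h_4), S(f_1,h_5), S(f_2,h_5), S(f_3,h_5), S(h_4,h_5), S(f_1,h_6), S(f_2,h_6), S(f_3,h_6), S(h_4,h_6), S(h_5,h_6)) all reduce to 0 modulo the current basis, so we have a Gröbner basis.
Inter-reduce: drop elements whose leading term is divisible by another's, tail-reduce, and make monic.
Reduced Gröbner basis: {x + y**2*z - 9*y**2 - 3/2*z**3 + 43/3*z**2 - 47/6*z + 3, y**3 - 3/2*y*z**2 + 5/6*y*z - 1/3*y, y**2*z**2 - 9*y**2*z + 2*y**2 - 3/2*z**4 + 43/3*z**3 - 65/6*z**2 + 14/3*z - 2/3}.
Label its elements g_1 = x + y**2*z - 9*y**2 - 3/2*z**3 + 43/3*z**2 - 47/6*z + 3, g_2 = y**3 - 3/2*y*z**2 + 5/6*y*z - 1/3*y, g_3 = y**2*z**2 - 9*y**2*z + 2*y**2 - 3/2*z**4 + 43/3*z**3 - 65/6*z**2 + 14/3*z - 2/3.

Reduce p = -5*x*z + 4*x + 4*y**2*z - 26*y**2 - 6*z**3 + 127/3*z**2 - 23*z + 26/3 modulo G:
  leading term x*z: subtract (-5*z)·g_1 from -5*x*z + 4*x + 4*y**2*z - 26*y**2 - 6*z**3 + 127/3*z**2 - 23*z + 26/3 → 4*x + 5*y**2*z**2 - 41*y**2*z - 26*y**2 - 15/2*z**4 + 197/3*z**3 + 19/6*z**2 - 8*z + 26/3
  leading term x: subtract (4)·g_1 from 4*x + 5*y**2*z**2 - 41*y**2*z - 26*y**2 - 15/2*z**4 + 197/3*z**3 + 19/6*z**2 - 8*z + 26/3 → 5*y**2*z**2 - 45*y**2*z + 10*y**2 - 15/2*z**4 + 215/3*z**3 - 325/6*z**2 + 70/3*z - 10/3
  leading term y**2*z**2: subtract (5)·g_3 from 5*y**2*z**2 - 45*y**2*z + 10*y**2 - 15/2*z**4 + 215/3*z**3 - 325/6*z**2 + 70/3*z - 10/3 → 0
  normal form = 0.
Since the normal form is 0, p ∈ I.

The remainder on division by a Gröbner basis is unique — it is the normal form.

-5*x*z + 4*x + 4*y**2*z - 26*y**2 - 6*z**3 + 127/3*z**2 - 23*z + 26/3 lies in I (it reduces to 0).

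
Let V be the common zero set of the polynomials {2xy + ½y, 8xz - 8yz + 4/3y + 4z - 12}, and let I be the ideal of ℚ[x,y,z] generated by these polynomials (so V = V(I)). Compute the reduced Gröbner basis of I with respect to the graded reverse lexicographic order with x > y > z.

G = {y²z - ⅙y² - ¼yz + 3/2y, xy + ¼y, xz - yz + ⅙y + ½z - 3/2}

f_1 = 2xy + ½y, LT = xy.
f_2 = 8xz - 8yz + 4/3y + 4z - 12, LT = xz.

S(f_1,f_2): lcm = xyz. S = y²z - ⅙y² - ¼yz + 3/2y.
  reduce S modulo (f_1, f_2):
  remainder y²z - ⅙y² - ¼yz + 3/2y ≠ 0; add g_3 = y²z - ⅙y² - ¼yz + 3/2y to the basis.

The other S-polynomials (S(f_1,g_3), S(f_2,g_3)) all reduce to 0 modulo the current basis, so we have a Gröbner basis.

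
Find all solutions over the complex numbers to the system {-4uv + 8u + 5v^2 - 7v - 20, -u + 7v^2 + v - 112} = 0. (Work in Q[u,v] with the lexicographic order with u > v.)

Compute a lex Gröbner basis by Buchberger's algorithm.
f_1 = -4uv + 8u + 5v^2 - 7v - 20, LT = uv.
f_2 = -u + 7v^2 + v - 112, LT = u.

S(f_1,f_2): lcm = uv. S = -2u + 7v^3 - 1/4v^2 - 441/4v + 5.
  leading term u: subtract (2)·f_2 from -2u + 7v^3 - 1/4v^2 - 441/4v + 5 → 7v^3 - 57/4v^2 - 449/4v + 229
  leading term v^3: no divisor's leading term divides it; move 7v^3 to the remainder.
  leading term v^2: no divisor's leading term divides it; move -57/4v^2 to the remainder.
  leading term v: no divisor's leading term divides it; move -449/4v to the remainder.
  leading term 1: no divisor's leading term divides it; move 229 to the remainder.
  remainder 7v^3 - 57/4v^2 - 449/4v + 229 ≠ 0; add h_3 = 7v^3 - 57/4v^2 - 449/4v + 229 to the basis.

The other S-polynomials (S(f_1,h_3), S(f_2,h_3)) all reduce to 0 modulo the current basis, so we have a Gröbner basis.
Inter-reduce: drop elements whose leading term is divisible by another's, tail-reduce, and make monic.
Reduced Gröbner basis: {u - 7v^2 - v + 112, v^3 - 57/28v^2 - 449/28v + 229/7}.

Since the basis is lex-ordered, v^3 - 57/28v^2 - 449/28v + 229/7 is univariate in v. Its roots are {4, -55/56 + sqrt(28673)/56, -sqrt(28673)/56 - 55/56}. Back-substituting each root into the other basis elements fixes the other coordinates.
  v = 4: the earlier basis element becomes u - 4 = 0, giving u = 4 — point (4, 4).
  v = -55/56 + sqrt(28673)/56: the earlier basis element becomes u + 51*sqrt(28673)/224 + 9459/224 = 0, giving u = -9459/224 - 51*sqrt(28673)/224 — point (-9459/224 - 51*sqrt(28673)/224, -55/56 + sqrt(28673)/56).
  v = -sqrt(28673)/56 - 55/56: the earlier basis element becomes u - 51*sqrt(28673)/224 + 9459/224 = 0, giving u = -9459/224 + 51*sqrt(28673)/224 — point (-9459/224 + 51*sqrt(28673)/224, -sqrt(28673)/56 - 55/56).

{(4, 4), (-9459/224 - 51*sqrt(28673)/224, -55/56 + sqrt(28673)/56), (-9459/224 + 51*sqrt(28673)/224, -sqrt(28673)/56 - 55/56)}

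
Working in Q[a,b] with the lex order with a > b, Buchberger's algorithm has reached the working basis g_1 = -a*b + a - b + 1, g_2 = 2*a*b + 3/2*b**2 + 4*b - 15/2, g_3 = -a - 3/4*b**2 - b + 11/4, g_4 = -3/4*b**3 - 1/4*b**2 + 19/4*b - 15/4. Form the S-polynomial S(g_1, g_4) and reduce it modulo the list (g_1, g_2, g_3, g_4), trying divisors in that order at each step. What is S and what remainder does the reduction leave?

S(g_1, g_4) = -4/3*a*b**2 + 19/3*a*b - 5*a + b**3 - b**2; remainder on division = 0.

lcm(LM(g_1), LM(g_4)) = a*b**3.
S = (lcm/LT(g_1))·g_1 − (lcm/LT(g_4))·g_4 = -4/3*a*b**2 + 19/3*a*b - 5*a + b**3 - b**2.
Reduce S modulo (g_1, g_2, g_3, g_4) in that order:
  leading term a*b**2: subtract (4/3*b)·g_1 from -4/3*a*b**2 + 19/3*a*b - 5*a + b**3 - b**2 → 5*a*b - 5*a + b**3 + 1/3*b**2 - 4/3*b
  leading term a*b: subtract (-5)·g_1 from 5*a*b - 5*a + b**3 + 1/3*b**2 - 4/3*b → b**3 + 1/3*b**2 - 19/3*b + 5
  leading term b**3: subtract (-4/3)·g_4 from b**3 + 1/3*b**2 - 19/3*b + 5 → 0
The remainder is 0, so this S-polynomial contributes no new basis element.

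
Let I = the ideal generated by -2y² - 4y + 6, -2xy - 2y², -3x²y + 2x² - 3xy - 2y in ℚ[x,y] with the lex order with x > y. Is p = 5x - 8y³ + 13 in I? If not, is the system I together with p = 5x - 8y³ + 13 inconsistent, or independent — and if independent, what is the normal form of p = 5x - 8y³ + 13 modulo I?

5x - 8y³ + 13 lies in I (it reduces to 0).

First compute the reduced Gröbner basis of I by Buchberger's algorithm.
f_1 = -2y² - 4y + 6, LT = y².
f_2 = -2xy - 2y², LT = xy.
f_3 = -3x²y + 2x² - 3xy - 2y, LT = x²y.

S(f_1,f_2): lcm = xy². S = 2xy - 3x - y³.
  leading term xy: subtract (-1)·f_2 from 2xy - 3x - y³ → -3x - y³ - 2y²
  leading term x: no divisor's leading term divides it; move -3x to the remainder.
  leading term y³: subtract (½y)·f_1 from -y³ - 2y² → -3y
  leading term y: no divisor's leading term divides it; move -3y to the remainder.
  remainder -3x - 3y ≠ 0; add h_4 = -3x - 3y to the basis.

S(f_1,f_3): lcm = x²y². S = 8/3x²y - 3x² - xy² - ⅔y².
  leading term x²y: subtract (-4/3x)·f_2 from 8/3x²y - 3x² - xy² - ⅔y² → -3x² - 11/3xy² - ⅔y²
  leading term x²: subtract (x)·h_4 from -3x² - 11/3xy² - ⅔y² → -11/3xy² + 3xy - ⅔y²
  leading term xy²: subtract (11/6x)·f_1 from -11/3xy² + 3xy - ⅔y² → 31/3xy - 11x - ⅔y²
  leading term xy: subtract (-31/6)·f_2 from 31/3xy - 11x - ⅔y² → -11x - 11y²
  leading term x: subtract (11/3)·h_4 from -11x - 11y² → -11y² + 11y
  leading term y²: subtract (11/2)·f_1 from -11y² + 11y → 33y - 33
  leading term y: no divisor's leading term divides it; move 33y to the remainder.
  leading term 1: no divisor's leading term divides it; move -33 to the remainder.
  remainder 33y - 33 ≠ 0; add h_5 = 33y - 33 to the basis.

The other S-polynomials (S(f_2,f_3), S(f_1,h_4), S(f_2,h_4), S(f_3,h_4), S(f_1,h_5), S(f_2,h_5), S(f_3,h_5), S(h_4,h_5)) all reduce to 0 modulo the current basis, so we have a Gröbner basis.
Inter-reduce: drop elements whose leading term is divisible by another's, tail-reduce, and make monic.
Reduced Gröbner basis: {x + 1, y - 1}.
Label its elements g_1 = x + 1, g_2 = y - 1.

Reduce p = 5x - 8y³ + 13 modulo G:
  leading term x: subtract (5)·g_1 from 5x - 8y³ + 13 → -8y³ + 8
  leading term y³: subtract (-8y²)·g_2 from -8y³ + 8 → -8y² + 8
  leading term y²: subtract (-8y)·g_2 from -8y² + 8 → -8y + 8
  leading term y: subtract (-8)·g_2 from -8y + 8 → 0
  normal form = 0.
Since the normal form is 0, p ∈ I.

The remainder on division by a Gröbner basis is unique — it is the normal form.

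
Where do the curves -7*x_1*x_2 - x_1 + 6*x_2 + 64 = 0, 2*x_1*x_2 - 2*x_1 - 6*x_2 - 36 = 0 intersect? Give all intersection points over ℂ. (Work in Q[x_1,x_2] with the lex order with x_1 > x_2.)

Compute a lex Gröbner basis by Buchberger's algorithm.
f_1 = -7*x_1*x_2 - x_1 + 6*x_2 + 64, LT = x_1*x_2.
f_2 = 2*x_1*x_2 - 2*x_1 - 6*x_2 - 36, LT = x_1*x_2.

S(f_1,f_2): lcm = x_1*x_2. S = 8/7*x_1 + 15/7*x_2 + 62/7.
  leading term x_1: no divisor's leading term divides it; move 8/7*x_1 to the remainder.
  leading term x_2: no divisor's leading term divides it; move 15/7*x_2 to the remainder.
  leading term 1: no divisor's leading term divides it; move 62/7 to the remainder.
  remainder 8/7*x_1 + 15/7*x_2 + 62/7 ≠ 0; add h_3 = 8/7*x_1 + 15/7*x_2 + 62/7 to the basis.

S(f_1,h_3): lcm = x_1*x_2. S = 1/7*x_1 - 15/8*x_2**2 - 241/28*x_2 - 64/7.
  leading term x_1: subtract (1/8)·h_3 from 1/7*x_1 - 15/8*x_2**2 - 241/28*x_2 - 64/7 → -15/8*x_2**2 - 71/8*x_2 - 41/4
  leading term x_2**2: no divisor's leading term divides it; move -15/8*x_2**2 to the remainder.
  leading term x_2: no divisor's leading term divides it; move -71/8*x_2 to the remainder.
  leading term 1: no divisor's leading term divides it; move -41/4 to the remainder.
  remainder -15/8*x_2**2 - 71/8*x_2 - 41/4 ≠ 0; add h_4 = -15/8*x_2**2 - 71/8*x_2 - 41/4 to the basis.

The other S-polynomials (S(f_2,h_3), S(f_1,h_4), S(f_2,h_4), S(h_3,h_4)) all reduce to 0 modulo the current basis, so we have a Gröbner basis.
Inter-reduce: drop elements whose leading term is divisible by another's, tail-reduce, and make monic.
Reduced Gröbner basis: {x_1 + 15/8*x_2 + 31/4, x_2**2 + 71/15*x_2 + 82/15}.

From the last basis element, x_2**2 + 71/15*x_2 + 82/15 = 0, so x_2 takes values in {-41/15, -2}. Each choice, substituted upward through the basis, yields the corresponding point(s) of the solution set.
  x_2 = -41/15: the earlier basis element becomes x_1 + 21/8 = 0, giving x_1 = -21/8 — point (-21/8, -41/15).
  x_2 = -2: the earlier basis element becomes x_1 + 4 = 0, giving x_1 = -4 — point (-4, -2).

{(-21/8, -41/15), (-4, -2)}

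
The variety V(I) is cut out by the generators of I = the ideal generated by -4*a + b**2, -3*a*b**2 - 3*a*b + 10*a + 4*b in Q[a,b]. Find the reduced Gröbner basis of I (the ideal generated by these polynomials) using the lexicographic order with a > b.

f_1 = -4*a + b**2, LT = a.
f_2 = -3*a*b**2 - 3*a*b + 10*a + 4*b, LT = a*b**2.

S(f_1,f_2): lcm = a*b**2. S = -a*b + 10/3*a - 1/4*b**4 + 4/3*b.
  leading term a*b: subtract (1/4*b)·f_1 from -a*b + 10/3*a - 1/4*b**4 + 4/3*b → 10/3*a - 1/4*b**4 - 1/4*b**3 + 4/3*b
  leading term a: subtract (-5/6)·f_1 from 10/3*a - 1/4*b**4 - 1/4*b**3 + 4/3*b → -1/4*b**4 - 1/4*b**3 + 5/6*b**2 + 4/3*b
  leading term b**4: no divisor's leading term divides it; move -1/4*b**4 to the remainder.
  leading term b**3: no divisor's leading term divides it; move -1/4*b**3 to the remainder.
  leading term b**2: no divisor's leading term divides it; move 5/6*b**2 to the remainder.
  leading term b: no divisor's leading term divides it; move 4/3*b to the remainder.
  remainder -1/4*b**4 - 1/4*b**3 + 5/6*b**2 + 4/3*b ≠ 0; add g_3 = -1/4*b**4 - 1/4*b**3 + 5/6*b**2 + 4/3*b to the basis.

The other S-polynomials (S(f_1,g_3), S(f_2,g_3)) all reduce to 0 modulo the current basis, so we have a Gröbner basis.
Inter-reduce: drop elements whose leading term is divisible by another's, tail-reduce, and make monic.

G = {a - 1/4*b**2, b**4 + b**3 - 10/3*b**2 - 16/3*b}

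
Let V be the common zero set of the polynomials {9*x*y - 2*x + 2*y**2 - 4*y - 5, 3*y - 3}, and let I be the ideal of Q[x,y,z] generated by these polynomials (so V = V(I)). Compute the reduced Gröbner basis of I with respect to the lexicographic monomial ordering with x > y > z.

G = {x - 1, y - 1}

f_1 = 9*x*y - 2*x + 2*y**2 - 4*y - 5, LT = x*y.
f_2 = 3*y - 3, LT = y.

S(f_1,f_2): lcm = x*y. S = 7/9*x + 2/9*y**2 - 4/9*y - 5/9.
  leading term x: no divisor's leading term divides it; move 7/9*x to the remainder.
  leading term y**2: subtract (2/27*y)·f_2 from 2/9*y**2 - 4/9*y - 5/9 → -2/9*y - 5/9
  leading term y: subtract (-2/27)·f_2 from -2/9*y - 5/9 → -7/9
  leading term 1: no divisor's leading term divides it; move -7/9 to the remainder.
  remainder 7/9*x - 7/9 ≠ 0; add g_3 = 7/9*x - 7/9 to the basis.

The other S-polynomials (S(f_1,g_3), S(f_2,g_3)) all reduce to 0 modulo the current basis, so we have a Gröbner basis.
Inter-reduce: drop elements whose leading term is divisible by another's, tail-reduce, and make monic.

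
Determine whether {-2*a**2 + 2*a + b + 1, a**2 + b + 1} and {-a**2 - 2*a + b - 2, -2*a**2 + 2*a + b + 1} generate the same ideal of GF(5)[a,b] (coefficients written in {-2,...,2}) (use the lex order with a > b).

No, the ideals differ.

Two ideals are equal iff their reduced Gröbner bases coincide (the reduced basis is unique for a fixed ordering).
Buchberger on the first generating set:
f_1 = -2*a**2 + 2*a + b + 1, LT = a**2.
f_2 = a**2 + b + 1, LT = a**2.

S(f_1,f_2): lcm = a**2. S = -a + b + 1.
  reduce S modulo (f_1, f_2):
  remainder -a + b + 1 ≠ 0; add g_3 = -a + b + 1 to the basis.

S(f_1,g_3): lcm = a**2. S = a*b + 2*b + 2.
  reduce S modulo (f_1, f_2, g_3):
  remainder b**2 - 2*b + 2 ≠ 0; add g_4 = b**2 - 2*b + 2 to the basis.

The other S-polynomials (S(f_2,g_3), S(f_1,g_4), S(f_2,g_4), S(g_3,g_4)) all reduce to 0 modulo the current basis, so we have a Gröbner basis.
Inter-reduce: drop elements whose leading term is divisible by another's, tail-reduce, and make monic.
Reduced Gröbner basis: {a - b - 1, b**2 - 2*b + 2}.

Buchberger on the second generating set:
h_1 = -a**2 - 2*a + b - 2, LT = a**2.
h_2 = -2*a**2 + 2*a + b + 1, LT = a**2.

S(h_1,h_2): lcm = a**2. S = -2*a + 2*b.
  reduce S modulo (h_1, h_2):
  remainder -2*a + 2*b ≠ 0; add k_3 = -2*a + 2*b to the basis.

S(h_1,k_3): lcm = a**2. S = a*b + 2*a - b + 2.
  reduce S modulo (h_1, h_2, k_3):
  remainder b**2 + b + 2 ≠ 0; add k_4 = b**2 + b + 2 to the basis.

The other S-polynomials (S(h_2,k_3), S(h_1,k_4), S(h_2,k_4), S(k_3,k_4)) all reduce to 0 modulo the current basis, so we have a Gröbner basis.
Inter-reduce: drop elements whose leading term is divisible by another's, tail-reduce, and make monic.
Reduced Gröbner basis: {a - b, b**2 + b + 2}.

The bases are distinct; the ideals are different.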